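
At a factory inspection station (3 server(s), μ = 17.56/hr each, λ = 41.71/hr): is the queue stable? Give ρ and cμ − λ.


Total capacity cμ = 3·17.56 = 52.68/hr
ρ = λ/(cμ) = 41.71/52.68 = 0.7918
Stable ⇔ ρ < 1: YES
Spare capacity = cμ − λ = 52.68 − 41.71 = 10.97/hr

Final: ρ = 0.7918; stable; margin = 10.97/hr


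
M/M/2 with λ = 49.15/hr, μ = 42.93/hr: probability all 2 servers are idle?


a = λ/μ = 49.15/42.93 = 1.1449; ρ = a/c = 0.5724
Σ_{k=0}^{1} a^k/k! (terms k=0..1) = 1.00000 + 1.14489 = 2.14489
Tail: a^2/(2!(1−ρ)) = 1.31077/(2·0.4276) = 1.53286
P₀ = 1/(2.14489 + 1.53286) = 1/3.67774 = 0.271906

Final: 0.271906


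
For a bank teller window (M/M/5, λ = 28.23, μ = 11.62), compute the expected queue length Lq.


a = λ/μ = 2.4294; ρ = a/5 = 0.4859
P₀ = 0.086255
Lq = P₀·a^c·ρ / (c!·(1−ρ)²) = 0.086255·84.62988·0.4859/(120·0.26431)
= 0.11183

Final: 0.11183


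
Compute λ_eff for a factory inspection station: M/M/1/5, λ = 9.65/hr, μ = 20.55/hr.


ρ = 0.4696; P_K = (1−ρ)ρ^5/(1−ρ^6) = 0.012243
λ_eff = λ(1 − P_K) = 9.65·(1 − 0.012243) = 9.65·0.987757 = 9.5319 /hr

Final: 9.5319 /hr


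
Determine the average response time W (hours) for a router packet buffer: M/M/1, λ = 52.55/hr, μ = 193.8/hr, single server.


W = 1/(μ−λ) = 1/(193.8 − 52.55) = 1/141.25 = 0.007080 hr

Final: 0.007080 hr


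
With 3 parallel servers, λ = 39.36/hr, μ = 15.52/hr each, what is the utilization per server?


ρ = λ/(cμ) = 39.36/(3·15.52) = 39.36/46.56 = 0.8454

Final: 0.8454


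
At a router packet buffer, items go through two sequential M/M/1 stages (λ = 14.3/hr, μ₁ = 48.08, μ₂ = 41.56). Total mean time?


Each node sees arrival rate λ = 14.3/hr (tandem ⇒ throughput preserved).
W₁ = 1/(μ₁−λ) = 1/(48.08−14.3) = 0.02960 hr
W₂ = 1/(μ₂−λ) = 1/(41.56−14.3) = 0.03668 hr
W_total = W₁ + W₂ = 0.02960 + 0.03668 = 0.06629 hr

Final: 0.06629 hr


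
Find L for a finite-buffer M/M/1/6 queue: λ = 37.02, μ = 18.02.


ρ = 37.02/18.02 = 2.0544
L = ρ[1 − (K+1)ρ^K + Kρ^(K+1)] / [(1−ρ)(1−ρ^(K+1))]
Numerator: 2.0544·(1 − 7·75.177827 + 6·154.444126) = 824.670765
Denominator: (-1.0544)·(-153.444126) = 161.789034
L = 824.670765/161.789034 = 5.0972

Final: 5.0972


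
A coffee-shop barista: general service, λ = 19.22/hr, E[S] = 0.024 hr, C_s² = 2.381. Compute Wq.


ρ = λ·E[S] = 19.22·0.024 = 0.4613
E[S²] = E[S]²(1+C_s²) = 0.024²·(1+2.381) = 0.001947
Wq = λ·E[S²]/(2(1−ρ)) = 19.22·0.001947/(2·0.5387) = 0.03474 hr

Final: 0.03474 hr


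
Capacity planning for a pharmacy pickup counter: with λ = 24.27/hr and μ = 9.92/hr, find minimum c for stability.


Stability requires cμ > λ ⇔ c > λ/μ.
λ/μ = 24.27/9.92 = 2.4466
Minimum integer c = ⌊2.4466⌋ + 1 = 3
Check: 3·9.92 = 29.76 > 24.27, while 2·9.92 = 19.84 ≤ 24.27

Final: 3 servers


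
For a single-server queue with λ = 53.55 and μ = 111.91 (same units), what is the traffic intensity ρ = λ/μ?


ρ = λ/μ = 53.55/111.91 = 0.4785

Final: 0.4785


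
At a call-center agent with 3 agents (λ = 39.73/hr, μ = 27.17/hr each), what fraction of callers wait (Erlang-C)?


a = λ/μ = 1.4623; ρ = a/3 = 0.4874
P₀ = 0.219874 (from M/M/c formula)
C(c,a) = [a^c/(c!(1−ρ))]·P₀ = [3.12670/(6·0.5126)]·0.219874
= 1.01667·0.219874 = 0.223538

Final: 0.223538


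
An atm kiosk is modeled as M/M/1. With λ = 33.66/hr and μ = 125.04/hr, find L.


ρ = λ/μ = 33.66/125.04 = 0.2692
L = ρ/(1−ρ) = 0.2692/(1 − 0.2692) = 0.2692/0.7308 = 0.3684

Final: 0.3684


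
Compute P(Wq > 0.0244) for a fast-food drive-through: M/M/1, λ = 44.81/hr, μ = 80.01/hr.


ρ = 44.81/80.01 = 0.5601
P(Wq > t) = ρ·e^{−(μ−λ)t} = 0.5601·e^{−0.8589}
= 0.5601·0.423636 = 0.237260

Final: 0.237260


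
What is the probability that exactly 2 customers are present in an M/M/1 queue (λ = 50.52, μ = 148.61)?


ρ = 50.52/148.61 = 0.3400
P_n = (1−ρ)·ρ^n = (1 − 0.3400)·0.3400^2 = 0.6600·0.115566 = 0.076279

Final: 0.076279


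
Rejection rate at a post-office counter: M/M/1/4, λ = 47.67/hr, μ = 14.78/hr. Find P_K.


ρ = λ/μ = 47.67/14.78 = 3.2253
P_K = (1−ρ)ρ^K/(1−ρ^(K+1)) = (-2.2253·108.213856)/(1 − 349.022632)
= -240.808776/-348.022632 = 0.691934

Final: 0.691934


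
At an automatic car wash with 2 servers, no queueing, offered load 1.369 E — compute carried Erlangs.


B(2,1.369) = 0.283442 (Erlang-B)
Carried load = a(1 − B) = 1.369·(1 − 0.283442) = 1.369·0.716558 = 0.9810 E

Final: 0.9810 Erlangs


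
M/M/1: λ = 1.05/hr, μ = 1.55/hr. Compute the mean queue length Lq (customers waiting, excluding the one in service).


ρ = 1.05/1.55 = 0.6774
Lq = ρ²/(1−ρ) = 0.4589/0.3226 = 1.4226

Final: 1.4226


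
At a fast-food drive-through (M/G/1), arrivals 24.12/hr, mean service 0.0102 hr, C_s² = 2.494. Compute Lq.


ρ = λ·E[S] = 24.12·0.0102 = 0.2460
Lq = ρ²(1+C_s²)/(2(1−ρ)) = 0.06053·(1+2.494)/(2·0.7540)
= 0.06053·3.4940/1.5080 = 0.14025

Final: 0.14025


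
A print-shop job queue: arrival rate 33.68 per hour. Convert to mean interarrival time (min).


Mean interarrival time = 1/λ = 1/33.68 hour = 0.02969 hour
In minutes: 0.02969 × 60 = 1.7815 min

Final: 1.7815 min


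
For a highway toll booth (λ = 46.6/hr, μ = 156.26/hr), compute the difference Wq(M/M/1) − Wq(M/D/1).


ρ = 46.6/156.26 = 0.2982
Wq(M/M/1) = ρ/(μ−λ) = 0.2982/109.66 = 0.002720 hr
Wq(M/D/1) = ρ/(2(μ−λ)) = 0.001360 hr
Savings = 0.002720 − 0.001360 = 0.001360 hr

Final: 0.001360 hr


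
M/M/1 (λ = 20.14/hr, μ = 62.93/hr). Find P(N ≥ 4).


ρ = 20.14/62.93 = 0.3200
P(N ≥ n) = ρ^n = 0.3200^4 = 0.010491

Final: 0.010491


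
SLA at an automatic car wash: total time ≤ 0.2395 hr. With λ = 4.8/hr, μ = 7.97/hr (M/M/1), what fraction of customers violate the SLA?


W ~ Exponential(μ−λ) for M/M/1.
μ − λ = 7.97 − 4.8 = 3.1700
P(W > t) = e^{−(μ−λ)t} = e^{−0.7592} = 0.468034

Final: 0.468034


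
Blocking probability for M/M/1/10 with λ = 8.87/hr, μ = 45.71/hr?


ρ = λ/μ = 8.87/45.71 = 0.1940
P_K = (1−ρ)ρ^K/(1−ρ^(K+1)) = (0.8060·0.00000007570)/(1 − 0.00000001469)
= 0.00000006101/1.000000 = 0.00000006101

Final: 0.00000006101


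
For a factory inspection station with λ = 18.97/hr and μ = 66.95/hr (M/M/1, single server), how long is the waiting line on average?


ρ = 18.97/66.95 = 0.2833
Lq = ρ²/(1−ρ) = 0.08028/0.7167 = 0.1120

Final: 0.1120


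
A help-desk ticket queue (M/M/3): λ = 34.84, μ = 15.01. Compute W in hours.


a = 2.3211; ρ = 0.7737; P₀ = 0.065681
Lq = P₀·a^c·ρ/(c!(1−ρ)²) = 2.06829
Wq = Lq/λ = 2.06829/34.84 = 0.05937 hr
W = Wq + 1/μ = 0.05937 + 0.06662 = 0.12599 hr

Final: 0.12599 hr


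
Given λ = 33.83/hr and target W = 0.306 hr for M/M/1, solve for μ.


W = 1/(μ−λ) ⇒ μ − λ = 1/W = 1/0.306 = 3.2680
μ = λ + 1/W = 33.83 + 3.2680 = 37.0980 per hr

Final: 37.0980 /hr


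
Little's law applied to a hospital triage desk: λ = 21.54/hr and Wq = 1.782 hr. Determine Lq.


Lq = λWq = 21.54·1.782 = 38.3843

Final: 38.3843


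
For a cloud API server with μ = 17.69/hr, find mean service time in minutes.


Mean service time = 1/μ = 1/17.69 hour = 0.05653 hour
In minutes: 0.05653 × 60 = 3.3917 min

Final: 3.3917 min


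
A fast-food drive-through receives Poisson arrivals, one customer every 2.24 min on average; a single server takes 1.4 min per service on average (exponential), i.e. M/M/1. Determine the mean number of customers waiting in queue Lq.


λ = 60/2.24 = 26.7857 /hr
μ = 60/1.4 = 42.8571 /hr
ρ = λ/μ = 26.7857/42.8571 = 0.6250
Lq = ρ²/(1−ρ) = 0.3906/0.3750 = 1.0417

Final: 1.0417


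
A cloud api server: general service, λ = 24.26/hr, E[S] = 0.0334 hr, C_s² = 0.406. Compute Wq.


ρ = λ·E[S] = 24.26·0.0334 = 0.8103
E[S²] = E[S]²(1+C_s²) = 0.0334²·(1+0.406) = 0.001568
Wq = λ·E[S²]/(2(1−ρ)) = 24.26·0.001568/(2·0.1897) = 0.10028 hr

Final: 0.10028 hr


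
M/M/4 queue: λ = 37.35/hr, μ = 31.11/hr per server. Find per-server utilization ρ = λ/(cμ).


ρ = λ/(cμ) = 37.35/(4·31.11) = 37.35/124.44 = 0.3001

Final: 0.3001


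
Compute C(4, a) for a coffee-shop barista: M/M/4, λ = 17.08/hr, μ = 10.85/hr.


a = λ/μ = 1.5742; ρ = a/4 = 0.3935
P₀ = 0.204695 (from M/M/c formula)
C(c,a) = [a^c/(c!(1−ρ))]·P₀ = [6.14091/(24·0.6065)]·0.204695
= 0.42192·0.204695 = 0.086364

Final: 0.086364


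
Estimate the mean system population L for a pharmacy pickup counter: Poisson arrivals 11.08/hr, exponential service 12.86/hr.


ρ = λ/μ = 11.08/12.86 = 0.8616
L = ρ/(1−ρ) = 0.8616/(1 − 0.8616) = 0.8616/0.1384 = 6.2247

Final: 6.2247


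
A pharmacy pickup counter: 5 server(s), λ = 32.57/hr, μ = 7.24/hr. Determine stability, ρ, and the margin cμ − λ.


Total capacity cμ = 5·7.24 = 36.20/hr
ρ = λ/(cμ) = 32.57/36.20 = 0.8997
Stable ⇔ ρ < 1: YES
Spare capacity = cμ − λ = 36.20 − 32.57 = 3.63/hr

Final: ρ = 0.8997; stable; margin = 3.63/hr


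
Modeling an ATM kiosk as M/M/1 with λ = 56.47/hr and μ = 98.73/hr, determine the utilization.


ρ = λ/μ = 56.47/98.73 = 0.5720

Final: 0.5720


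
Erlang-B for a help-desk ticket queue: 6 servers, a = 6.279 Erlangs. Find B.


B(c,a) = (a^c/c!) / Σ_{k=0}^{c} a^k/k!
a^6/6! = 85.115842
Σ terms (k=0..6): 1.00000 + 6.27900 + 19.71292 + 41.25914 + 64.76654 + 81.33382 + 85.11584 = 299.467264
B = 85.115842/299.467264 = 0.284224

Final: 0.284224


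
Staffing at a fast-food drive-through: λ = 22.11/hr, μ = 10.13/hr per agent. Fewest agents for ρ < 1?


Stability requires cμ > λ ⇔ c > λ/μ.
λ/μ = 22.11/10.13 = 2.1826
Minimum integer c = ⌊2.1826⌋ + 1 = 3
Check: 3·10.13 = 30.39 > 22.11, while 2·10.13 = 20.26 ≤ 22.11

Final: 3 servers


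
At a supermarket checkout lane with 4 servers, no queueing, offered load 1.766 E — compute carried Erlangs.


B(4,1.766) = 0.071748 (Erlang-B)
Carried load = a(1 − B) = 1.766·(1 − 0.071748) = 1.766·0.928252 = 1.6393 E

Final: 1.6393 Erlangs


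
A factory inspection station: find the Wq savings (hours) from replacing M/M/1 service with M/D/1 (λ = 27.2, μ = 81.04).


ρ = 27.2/81.04 = 0.3356
Wq(M/M/1) = ρ/(μ−λ) = 0.3356/53.84 = 0.006234 hr
Wq(M/D/1) = ρ/(2(μ−λ)) = 0.003117 hr
Savings = 0.006234 − 0.003117 = 0.003117 hr

Final: 0.003117 hr


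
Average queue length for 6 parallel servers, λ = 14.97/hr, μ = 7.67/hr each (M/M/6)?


a = λ/μ = 1.9518; ρ = a/6 = 0.3253
P₀ = 0.141843
Lq = P₀·a^c·ρ / (c!·(1−ρ)²) = 0.141843·55.27880·0.3253/(720·0.45523)
= 0.007782

Final: 0.007782


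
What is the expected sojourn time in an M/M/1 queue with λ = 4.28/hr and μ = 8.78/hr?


W = 1/(μ−λ) = 1/(8.78 − 4.28) = 1/4.50 = 0.2222 hr

Final: 0.2222 hr


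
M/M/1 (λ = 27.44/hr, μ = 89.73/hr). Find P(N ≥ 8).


ρ = 27.44/89.73 = 0.3058
P(N ≥ n) = ρ^n = 0.3058^8 = 0.00007648

Final: 0.00007648


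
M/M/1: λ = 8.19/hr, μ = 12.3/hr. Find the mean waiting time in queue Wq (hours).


ρ = 8.19/12.3 = 0.6659
Wq = ρ/(μ−λ) = 0.6659/(12.3 − 8.19) = 0.6659/4.11 = 0.1620 hr

Final: 0.1620 hr


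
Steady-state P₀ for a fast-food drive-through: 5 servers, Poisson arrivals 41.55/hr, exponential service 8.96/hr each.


a = λ/μ = 41.55/8.96 = 4.6373; ρ = a/c = 0.9275
Σ_{k=0}^{4} a^k/k! (terms k=0..4) = 1.00000 + 4.63728 + 10.75217 + 16.62026 + 19.26819 = 52.27789
Tail: a^5/(5!(1−ρ)) = 2144.44589/(120·0.07254) = 246.33635
P₀ = 1/(52.27789 + 246.33635) = 1/298.61424 = 0.003349

Final: 0.003349


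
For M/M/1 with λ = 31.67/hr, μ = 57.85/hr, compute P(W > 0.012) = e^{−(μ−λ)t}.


W ~ Exponential(μ−λ) for M/M/1.
μ − λ = 57.85 − 31.67 = 26.1800
P(W > t) = e^{−(μ−λ)t} = e^{−0.3142} = 0.730402

Final: 0.730402


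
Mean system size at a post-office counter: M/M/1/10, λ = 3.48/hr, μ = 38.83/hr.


ρ = 3.48/38.83 = 0.08962
L = ρ[1 − (K+1)ρ^K + Kρ^(K+1)] / [(1−ρ)(1−ρ^(K+1))]
Numerator: 0.08962·(1 − 11·3.343e-11 + 10·2.996e-12) = 0.089621
Denominator: (0.9104)·(1.000000) = 0.910379
L = 0.089621/0.910379 = 0.09844

Final: 0.09844


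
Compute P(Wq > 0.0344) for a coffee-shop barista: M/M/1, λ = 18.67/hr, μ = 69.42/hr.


ρ = 18.67/69.42 = 0.2689
P(Wq > t) = ρ·e^{−(μ−λ)t} = 0.2689·e^{−1.7458}
= 0.2689·0.174505 = 0.046932

Final: 0.046932


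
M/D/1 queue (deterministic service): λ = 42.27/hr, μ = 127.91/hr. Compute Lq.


ρ = 42.27/127.91 = 0.3305
M/D/1: Lq = ρ²/(2(1−ρ)) = 0.1092/(2·0.6695) = 0.08156

Final: 0.08156


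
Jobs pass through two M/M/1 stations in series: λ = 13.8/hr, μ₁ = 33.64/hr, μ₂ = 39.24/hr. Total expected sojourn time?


Each node sees arrival rate λ = 13.8/hr (tandem ⇒ throughput preserved).
W₁ = 1/(μ₁−λ) = 1/(33.64−13.8) = 0.05040 hr
W₂ = 1/(μ₂−λ) = 1/(39.24−13.8) = 0.03931 hr
W_total = W₁ + W₂ = 0.05040 + 0.03931 = 0.08971 hr

Final: 0.08971 hr


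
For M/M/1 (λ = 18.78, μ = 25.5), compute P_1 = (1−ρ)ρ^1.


ρ = 18.78/25.5 = 0.7365
P_n = (1−ρ)·ρ^n = (1 − 0.7365)·0.7365^1 = 0.2635·0.736471 = 0.194082

Final: 0.194082


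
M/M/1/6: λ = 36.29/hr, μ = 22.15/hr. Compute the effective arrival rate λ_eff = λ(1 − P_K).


ρ = 1.6384; P_K = (1−ρ)ρ^6/(1−ρ^7) = 0.402336
λ_eff = λ(1 − P_K) = 36.29·(1 − 0.402336) = 36.29·0.597664 = 21.6892 /hr

Final: 21.6892 /hr


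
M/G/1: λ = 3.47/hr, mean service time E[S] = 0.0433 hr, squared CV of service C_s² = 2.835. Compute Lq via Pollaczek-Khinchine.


ρ = λ·E[S] = 3.47·0.0433 = 0.1503
Lq = ρ²(1+C_s²)/(2(1−ρ)) = 0.02258·(1+2.835)/(2·0.8497)
= 0.02258·3.8350/1.6995 = 0.05094

Final: 0.05094


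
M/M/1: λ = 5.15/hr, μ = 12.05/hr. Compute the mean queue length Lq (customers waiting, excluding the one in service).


ρ = 5.15/12.05 = 0.4274
Lq = ρ²/(1−ρ) = 0.1827/0.5726 = 0.3190

Final: 0.3190


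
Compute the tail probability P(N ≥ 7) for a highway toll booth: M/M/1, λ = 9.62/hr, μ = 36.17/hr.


ρ = 9.62/36.17 = 0.2660
P(N ≥ n) = ρ^n = 0.2660^7 = 0.00009414

Final: 0.00009414


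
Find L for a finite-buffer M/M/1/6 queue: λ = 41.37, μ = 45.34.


ρ = 41.37/45.34 = 0.9124
L = ρ[1 − (K+1)ρ^K + Kρ^(K+1)] / [(1−ρ)(1−ρ^(K+1))]
Numerator: 0.9124·(1 − 7·0.577064 + 6·0.526536) = 0.109280
Denominator: (0.08756)·(0.473464) = 0.041457
L = 0.109280/0.041457 = 2.6360

Final: 2.6360


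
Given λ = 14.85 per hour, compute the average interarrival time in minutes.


Mean interarrival time = 1/λ = 1/14.85 hour = 0.06734 hour
In minutes: 0.06734 × 60 = 4.0404 min

Final: 4.0404 min


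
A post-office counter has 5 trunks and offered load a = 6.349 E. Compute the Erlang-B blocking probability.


B(c,a) = (a^c/c!) / Σ_{k=0}^{c} a^k/k!
a^5/5! = 85.969696
Σ terms (k=0..5): 1.00000 + 6.34900 + 20.15490 + 42.65449 + 67.70334 + 85.96970 = 223.831420
B = 85.969696/223.831420 = 0.384082

Final: 0.384082


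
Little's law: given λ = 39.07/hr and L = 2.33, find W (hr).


W = L/λ = 2.33/39.07 = 0.05964 hr

Final: 0.05964 hr


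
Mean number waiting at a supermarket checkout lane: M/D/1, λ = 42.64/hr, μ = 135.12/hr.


ρ = 42.64/135.12 = 0.3156
M/D/1: Lq = ρ²/(2(1−ρ)) = 0.09959/(2·0.6844) = 0.07275

Final: 0.07275


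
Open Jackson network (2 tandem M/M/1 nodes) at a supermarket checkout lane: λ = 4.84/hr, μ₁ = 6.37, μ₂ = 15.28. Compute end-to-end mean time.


Each node sees arrival rate λ = 4.84/hr (tandem ⇒ throughput preserved).
W₁ = 1/(μ₁−λ) = 1/(6.37−4.84) = 0.65359 hr
W₂ = 1/(μ₂−λ) = 1/(15.28−4.84) = 0.09579 hr
W_total = W₁ + W₂ = 0.65359 + 0.09579 = 0.74938 hr

Final: 0.74938 hr


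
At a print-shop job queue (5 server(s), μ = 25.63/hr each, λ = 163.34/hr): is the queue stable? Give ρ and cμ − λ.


Total capacity cμ = 5·25.63 = 128.15/hr
ρ = λ/(cμ) = 163.34/128.15 = 1.2746
Stable ⇔ ρ < 1: NO
Spare capacity = cμ − λ = 128.15 − 163.34 = -35.19/hr

Final: ρ = 1.2746; unstable; margin = -35.19/hr


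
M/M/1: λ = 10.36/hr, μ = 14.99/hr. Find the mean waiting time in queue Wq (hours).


ρ = 10.36/14.99 = 0.6911
Wq = ρ/(μ−λ) = 0.6911/(14.99 − 10.36) = 0.6911/4.63 = 0.1493 hr

Final: 0.1493 hr


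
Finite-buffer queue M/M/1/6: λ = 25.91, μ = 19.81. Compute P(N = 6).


ρ = λ/μ = 25.91/19.81 = 1.3079
P_K = (1−ρ)ρ^K/(1−ρ^(K+1)) = (-0.3079·5.006078)/(1 − 6.547576)
= -1.541498/-5.547576 = 0.277869

Final: 0.277869


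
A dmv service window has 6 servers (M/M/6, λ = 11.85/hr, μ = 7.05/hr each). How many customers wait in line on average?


a = λ/μ = 1.6809; ρ = a/6 = 0.2801
P₀ = 0.186121
Lq = P₀·a^c·ρ / (c!·(1−ρ)²) = 0.186121·22.55150·0.2801/(720·0.51820)
= 0.003152

Final: 0.003152


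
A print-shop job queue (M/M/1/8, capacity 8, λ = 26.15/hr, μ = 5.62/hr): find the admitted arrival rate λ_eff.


ρ = 4.6530; P_K = (1−ρ)ρ^8/(1−ρ^9) = 0.785087
λ_eff = λ(1 − P_K) = 26.15·(1 − 0.785087) = 26.15·0.214913 = 5.6200 /hr

Final: 5.6200 /hr


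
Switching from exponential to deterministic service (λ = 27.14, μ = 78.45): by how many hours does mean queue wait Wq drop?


ρ = 27.14/78.45 = 0.3460
Wq(M/M/1) = ρ/(μ−λ) = 0.3460/51.31 = 0.006742 hr
Wq(M/D/1) = ρ/(2(μ−λ)) = 0.003371 hr
Savings = 0.006742 − 0.003371 = 0.003371 hr

Final: 0.003371 hr


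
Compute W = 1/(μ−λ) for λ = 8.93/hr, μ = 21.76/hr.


W = 1/(μ−λ) = 1/(21.76 − 8.93) = 1/12.83 = 0.07794 hr

Final: 0.07794 hr


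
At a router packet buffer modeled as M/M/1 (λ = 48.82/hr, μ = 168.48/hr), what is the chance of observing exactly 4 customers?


ρ = 48.82/168.48 = 0.2898
P_n = (1−ρ)·ρ^n = (1 − 0.2898)·0.2898^4 = 0.7102·0.007050 = 0.005007

Final: 0.005007


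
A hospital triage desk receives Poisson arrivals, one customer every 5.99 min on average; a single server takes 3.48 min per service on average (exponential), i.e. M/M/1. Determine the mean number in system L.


λ = 60/5.99 = 10.0167 /hr
μ = 60/3.48 = 17.2414 /hr
ρ = λ/μ = 10.0167/17.2414 = 0.5810
L = ρ/(1−ρ) = 0.5810/0.4190 = 1.3865

Final: 1.3865


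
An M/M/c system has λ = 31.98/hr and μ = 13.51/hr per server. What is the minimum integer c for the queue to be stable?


Stability requires cμ > λ ⇔ c > λ/μ.
λ/μ = 31.98/13.51 = 2.3671
Minimum integer c = ⌊2.3671⌋ + 1 = 3
Check: 3·13.51 = 40.53 > 31.98, while 2·13.51 = 27.02 ≤ 31.98

Final: 3 servers


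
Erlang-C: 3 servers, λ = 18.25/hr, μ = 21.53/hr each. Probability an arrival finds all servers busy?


a = λ/μ = 0.8477; ρ = a/3 = 0.2826
P₀ = 0.425822 (from M/M/c formula)
C(c,a) = [a^c/(c!(1−ρ))]·P₀ = [0.60906/(6·0.7174)]·0.425822
= 0.14149·0.425822 = 0.060248

Final: 0.060248


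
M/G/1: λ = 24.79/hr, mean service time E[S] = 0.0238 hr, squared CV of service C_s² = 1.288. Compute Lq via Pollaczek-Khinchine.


ρ = λ·E[S] = 24.79·0.0238 = 0.5900
Lq = ρ²(1+C_s²)/(2(1−ρ)) = 0.3481·(1+1.288)/(2·0.4100)
= 0.3481·2.2880/0.8200 = 0.97130

Final: 0.97130


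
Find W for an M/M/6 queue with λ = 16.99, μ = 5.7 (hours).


a = 2.9807; ρ = 0.4968; P₀ = 0.049945
Lq = P₀·a^c·ρ/(c!(1−ρ)²) = 0.09544
Wq = Lq/λ = 0.09544/16.99 = 0.005617 hr
W = Wq + 1/μ = 0.005617 + 0.17544 = 0.18106 hr

Final: 0.18106 hr


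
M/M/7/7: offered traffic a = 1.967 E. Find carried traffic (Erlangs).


B(7,1.967) = 0.003165 (Erlang-B)
Carried load = a(1 − B) = 1.967·(1 − 0.003165) = 1.967·0.996835 = 1.9608 E

Final: 1.9608 Erlangs


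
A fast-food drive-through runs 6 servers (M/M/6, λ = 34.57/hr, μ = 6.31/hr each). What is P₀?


a = λ/μ = 34.57/6.31 = 5.4786; ρ = a/c = 0.9131
Σ_{k=0}^{5} a^k/k! (terms k=0..5) = 1.00000 + 5.47861 + 15.00756 + 27.40683 + 37.53780 + 41.13096 = 127.56176
Tail: a^6/(6!(1−ρ)) = 27040.83647/(720·0.08690) = 432.18763
P₀ = 1/(127.56176 + 432.18763) = 1/559.74939 = 0.001787

Final: 0.001787


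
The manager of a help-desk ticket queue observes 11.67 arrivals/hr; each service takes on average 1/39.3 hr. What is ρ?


ρ = λ/μ = 11.67/39.3 = 0.2969

Final: 0.2969


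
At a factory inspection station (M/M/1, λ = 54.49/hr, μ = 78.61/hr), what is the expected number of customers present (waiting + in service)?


ρ = λ/μ = 54.49/78.61 = 0.6932
L = ρ/(1−ρ) = 0.6932/(1 − 0.6932) = 0.6932/0.3068 = 2.2591

Final: 2.2591


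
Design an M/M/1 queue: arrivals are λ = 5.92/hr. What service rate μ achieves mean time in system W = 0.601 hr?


W = 1/(μ−λ) ⇒ μ − λ = 1/W = 1/0.601 = 1.6639
μ = λ + 1/W = 5.92 + 1.6639 = 7.5839 per hr

Final: 7.5839 /hr


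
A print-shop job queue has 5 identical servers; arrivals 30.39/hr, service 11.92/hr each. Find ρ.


ρ = λ/(cμ) = 30.39/(5·11.92) = 30.39/59.60 = 0.5099

Final: 0.5099


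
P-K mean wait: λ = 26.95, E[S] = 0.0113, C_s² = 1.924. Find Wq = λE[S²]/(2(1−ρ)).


ρ = λ·E[S] = 26.95·0.0113 = 0.3045
E[S²] = E[S]²(1+C_s²) = 0.0113²·(1+1.924) = 0.0003734
Wq = λ·E[S²]/(2(1−ρ)) = 26.95·0.0003734/(2·0.6955) = 0.007234 hr

Final: 0.007234 hr


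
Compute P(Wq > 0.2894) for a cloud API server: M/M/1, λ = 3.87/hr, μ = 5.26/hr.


ρ = 3.87/5.26 = 0.7357
P(Wq > t) = ρ·e^{−(μ−λ)t} = 0.7357·e^{−0.4023}
= 0.7357·0.668803 = 0.492066

Final: 0.492066


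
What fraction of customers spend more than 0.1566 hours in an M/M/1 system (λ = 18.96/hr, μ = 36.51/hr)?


W ~ Exponential(μ−λ) for M/M/1.
μ − λ = 36.51 − 18.96 = 17.5500
P(W > t) = e^{−(μ−λ)t} = e^{−2.7483} = 0.064035

Final: 0.064035


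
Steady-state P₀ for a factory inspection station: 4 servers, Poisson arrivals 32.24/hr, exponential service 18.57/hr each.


a = λ/μ = 32.24/18.57 = 1.7361; ρ = a/c = 0.4340
Σ_{k=0}^{3} a^k/k! (terms k=0..3) = 1.00000 + 1.73613 + 1.50708 + 0.87216 = 5.11538
Tail: a^4/(4!(1−ρ)) = 9.08516/(24·0.5660) = 0.66885
P₀ = 1/(5.11538 + 0.66885) = 1/5.78423 = 0.172884

Final: 0.172884


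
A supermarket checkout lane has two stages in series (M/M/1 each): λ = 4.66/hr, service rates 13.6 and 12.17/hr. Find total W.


Each node sees arrival rate λ = 4.66/hr (tandem ⇒ throughput preserved).
W₁ = 1/(μ₁−λ) = 1/(13.6−4.66) = 0.11186 hr
W₂ = 1/(μ₂−λ) = 1/(12.17−4.66) = 0.13316 hr
W_total = W₁ + W₂ = 0.11186 + 0.13316 = 0.24501 hr

Final: 0.24501 hr


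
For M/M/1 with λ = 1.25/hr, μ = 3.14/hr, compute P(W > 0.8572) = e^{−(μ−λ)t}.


W ~ Exponential(μ−λ) for M/M/1.
μ − λ = 3.14 − 1.25 = 1.8900
P(W > t) = e^{−(μ−λ)t} = e^{−1.6201} = 0.197877

Final: 0.197877


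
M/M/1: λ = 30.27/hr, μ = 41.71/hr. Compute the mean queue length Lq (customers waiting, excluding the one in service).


ρ = 30.27/41.71 = 0.7257
Lq = ρ²/(1−ρ) = 0.5267/0.2743 = 1.9203

Final: 1.9203


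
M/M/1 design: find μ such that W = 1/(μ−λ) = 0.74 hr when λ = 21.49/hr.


W = 1/(μ−λ) ⇒ μ − λ = 1/W = 1/0.74 = 1.3514
μ = λ + 1/W = 21.49 + 1.3514 = 22.8414 per hr

Final: 22.8414 /hr


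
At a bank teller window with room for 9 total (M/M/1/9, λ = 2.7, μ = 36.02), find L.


ρ = 2.7/36.02 = 0.07496
L = ρ[1 − (K+1)ρ^K + Kρ^(K+1)] / [(1−ρ)(1−ρ^(K+1))]
Numerator: 0.07496·(1 − 10·7.471e-11 + 9·5.600e-12) = 0.074958
Denominator: (0.9250)·(1.000000) = 0.925042
L = 0.074958/0.925042 = 0.08103

Final: 0.08103


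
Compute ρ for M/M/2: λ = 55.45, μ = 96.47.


ρ = λ/(cμ) = 55.45/(2·96.47) = 55.45/192.94 = 0.2874

Final: 0.2874


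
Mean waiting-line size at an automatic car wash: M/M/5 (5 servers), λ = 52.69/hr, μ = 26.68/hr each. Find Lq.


a = λ/μ = 1.9749; ρ = a/5 = 0.3950
P₀ = 0.137811
Lq = P₀·a^c·ρ / (c!·(1−ρ)²) = 0.137811·30.04083·0.3950/(120·0.36605)
= 0.03723

Final: 0.03723


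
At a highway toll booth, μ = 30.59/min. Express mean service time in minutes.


Mean service time = 1/μ = 1/30.59 minute = 0.03269 minute
In minutes: 0.03269 × 1 = 0.03269 min

Final: 0.03269 min


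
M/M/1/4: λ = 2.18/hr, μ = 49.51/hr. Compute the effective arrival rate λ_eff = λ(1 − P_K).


ρ = 0.04403; P_K = (1−ρ)ρ^4/(1−ρ^5) = 0.000003593
λ_eff = λ(1 − P_K) = 2.18·(1 − 0.000003593) = 2.18·0.999996 = 2.1800 /hr

Final: 2.1800 /hr


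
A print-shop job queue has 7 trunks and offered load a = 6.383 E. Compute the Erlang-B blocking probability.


B(c,a) = (a^c/c!) / Σ_{k=0}^{c} a^k/k!
a^7/7! = 85.653157
Σ terms (k=0..7): 1.00000 + 6.38300 + 20.37134 + 43.34343 + 69.16528 + 88.29640 + 93.93265 + 85.65316 = 408.145256
B = 85.653157/408.145256 = 0.209859

Final: 0.209859


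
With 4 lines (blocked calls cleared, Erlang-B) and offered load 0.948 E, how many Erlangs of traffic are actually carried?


B(4,0.948) = 0.013079 (Erlang-B)
Carried load = a(1 − B) = 0.948·(1 − 0.013079) = 0.948·0.986921 = 0.9356 E

Final: 0.9356 Erlangs


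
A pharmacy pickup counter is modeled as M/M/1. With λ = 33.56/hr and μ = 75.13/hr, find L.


ρ = λ/μ = 33.56/75.13 = 0.4467
L = ρ/(1−ρ) = 0.4467/(1 − 0.4467) = 0.4467/0.5533 = 0.8073

Final: 0.8073


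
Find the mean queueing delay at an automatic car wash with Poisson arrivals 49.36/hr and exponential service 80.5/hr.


ρ = 49.36/80.5 = 0.6132
Wq = ρ/(μ−λ) = 0.6132/(80.5 − 49.36) = 0.6132/31.14 = 0.01969 hr

Final: 0.01969 hr


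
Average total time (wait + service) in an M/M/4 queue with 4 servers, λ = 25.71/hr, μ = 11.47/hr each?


a = 2.2415; ρ = 0.5604; P₀ = 0.099768
Lq = P₀·a^c·ρ/(c!(1−ρ)²) = 0.30426
Wq = Lq/λ = 0.30426/25.71 = 0.01183 hr
W = Wq + 1/μ = 0.01183 + 0.08718 = 0.09902 hr

Final: 0.09902 hr


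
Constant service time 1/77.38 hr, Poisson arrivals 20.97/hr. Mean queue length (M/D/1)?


ρ = 20.97/77.38 = 0.2710
M/D/1: Lq = ρ²/(2(1−ρ)) = 0.07344/(2·0.7290) = 0.05037

Final: 0.05037


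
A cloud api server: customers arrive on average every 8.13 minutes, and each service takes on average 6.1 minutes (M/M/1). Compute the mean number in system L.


λ = 60/8.13 = 7.3801 /hr
μ = 60/6.1 = 9.8361 /hr
ρ = λ/μ = 7.3801/9.8361 = 0.7503
L = ρ/(1−ρ) = 0.7503/0.2497 = 3.0049

Final: 3.0049


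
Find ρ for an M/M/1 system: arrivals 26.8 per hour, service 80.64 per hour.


ρ = λ/μ = 26.8/80.64 = 0.3323

Final: 0.3323


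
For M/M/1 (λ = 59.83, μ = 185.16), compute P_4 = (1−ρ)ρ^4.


ρ = 59.83/185.16 = 0.3231
P_n = (1−ρ)·ρ^n = (1 − 0.3231)·0.3231^4 = 0.6769·0.010902 = 0.007379

Final: 0.007379


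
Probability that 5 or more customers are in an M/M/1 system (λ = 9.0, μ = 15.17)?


ρ = 9.0/15.17 = 0.5933
P(N ≥ n) = ρ^n = 0.5933^5 = 0.073500

Final: 0.073500


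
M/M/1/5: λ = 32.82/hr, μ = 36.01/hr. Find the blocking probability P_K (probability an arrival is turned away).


ρ = λ/μ = 32.82/36.01 = 0.9114
P_K = (1−ρ)ρ^K/(1−ρ^(K+1)) = (0.08859·0.628894)/(1 − 0.573182)
= 0.055711/0.426818 = 0.130528

Final: 0.130528


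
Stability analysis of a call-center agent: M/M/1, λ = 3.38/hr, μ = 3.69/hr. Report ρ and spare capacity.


Total capacity cμ = 1·3.69 = 3.69/hr
ρ = λ/(cμ) = 3.38/3.69 = 0.9160
Stable ⇔ ρ < 1: YES
Spare capacity = cμ − λ = 3.69 − 3.38 = 0.31/hr

Final: ρ = 0.9160; stable; margin = 0.31/hr


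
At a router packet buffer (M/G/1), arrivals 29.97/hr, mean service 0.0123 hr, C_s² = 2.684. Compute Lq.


ρ = λ·E[S] = 29.97·0.0123 = 0.3686
Lq = ρ²(1+C_s²)/(2(1−ρ)) = 0.1359·(1+2.684)/(2·0.6314)
= 0.1359·3.6840/1.2627 = 0.39645

Final: 0.39645


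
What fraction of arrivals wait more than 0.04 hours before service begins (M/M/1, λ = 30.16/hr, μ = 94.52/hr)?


ρ = 30.16/94.52 = 0.3191
P(Wq > t) = ρ·e^{−(μ−λ)t} = 0.3191·e^{−2.5744}
= 0.3191·0.076200 = 0.024314

Final: 0.024314


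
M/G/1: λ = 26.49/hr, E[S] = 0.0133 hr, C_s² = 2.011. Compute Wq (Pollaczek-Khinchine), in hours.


ρ = λ·E[S] = 26.49·0.0133 = 0.3523
E[S²] = E[S]²(1+C_s²) = 0.0133²·(1+2.011) = 0.0005326
Wq = λ·E[S²]/(2(1−ρ)) = 26.49·0.0005326/(2·0.6477) = 0.01089 hr

Final: 0.01089 hr


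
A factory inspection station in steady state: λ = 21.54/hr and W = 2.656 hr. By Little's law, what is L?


L = λW = 21.54·2.656 = 57.2102

Final: 57.2102


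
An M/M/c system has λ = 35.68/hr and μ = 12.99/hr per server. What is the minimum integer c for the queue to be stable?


Stability requires cμ > λ ⇔ c > λ/μ.
λ/μ = 35.68/12.99 = 2.7467
Minimum integer c = ⌊2.7467⌋ + 1 = 3
Check: 3·12.99 = 38.97 > 35.68, while 2·12.99 = 25.98 ≤ 35.68

Final: 3 servers


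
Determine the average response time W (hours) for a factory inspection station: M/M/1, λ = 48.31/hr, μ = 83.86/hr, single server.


W = 1/(μ−λ) = 1/(83.86 − 48.31) = 1/35.55 = 0.02813 hr

Final: 0.02813 hr


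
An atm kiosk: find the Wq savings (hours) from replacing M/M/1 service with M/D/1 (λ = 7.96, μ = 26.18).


ρ = 7.96/26.18 = 0.3040
Wq(M/M/1) = ρ/(μ−λ) = 0.3040/18.22 = 0.01669 hr
Wq(M/D/1) = ρ/(2(μ−λ)) = 0.008344 hr
Savings = 0.01669 − 0.008344 = 0.008344 hr

Final: 0.008344 hr


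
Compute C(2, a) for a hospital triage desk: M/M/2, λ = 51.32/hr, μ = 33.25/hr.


a = λ/μ = 1.5435; ρ = a/2 = 0.7717
P₀ = 0.128841 (from M/M/c formula)
C(c,a) = [a^c/(c!(1−ρ))]·P₀ = [2.38226/(2·0.2283)]·0.128841
= 5.21807·0.128841 = 0.672299

Final: 0.672299


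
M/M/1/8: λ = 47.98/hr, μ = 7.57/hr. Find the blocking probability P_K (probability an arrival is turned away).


ρ = λ/μ = 47.98/7.57 = 6.3382
P_K = (1−ρ)ρ^K/(1−ρ^(K+1)) = (-5.3382·2604443.335891)/(1 − 16507422.887191)
= -13902979.551300/-16507421.887191 = 0.842226

Final: 0.842226


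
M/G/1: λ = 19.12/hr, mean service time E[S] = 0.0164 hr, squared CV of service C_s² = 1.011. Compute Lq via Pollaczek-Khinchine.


ρ = λ·E[S] = 19.12·0.0164 = 0.3136
Lq = ρ²(1+C_s²)/(2(1−ρ)) = 0.09832·(1+1.011)/(2·0.6864)
= 0.09832·2.0110/1.3729 = 0.14403

Final: 0.14403


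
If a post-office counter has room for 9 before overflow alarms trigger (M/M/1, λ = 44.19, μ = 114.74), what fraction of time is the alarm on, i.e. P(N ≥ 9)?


ρ = 44.19/114.74 = 0.3851
P(N ≥ n) = ρ^n = 0.3851^9 = 0.0001864

Final: 0.0001864


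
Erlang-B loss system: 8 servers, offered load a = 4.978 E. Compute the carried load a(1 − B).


B(8,4.978) = 0.069018 (Erlang-B)
Carried load = a(1 − B) = 4.978·(1 − 0.069018) = 4.978·0.930982 = 4.6344 E

Final: 4.6344 Erlangs


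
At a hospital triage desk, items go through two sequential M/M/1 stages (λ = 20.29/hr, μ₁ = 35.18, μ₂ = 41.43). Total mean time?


Each node sees arrival rate λ = 20.29/hr (tandem ⇒ throughput preserved).
W₁ = 1/(μ₁−λ) = 1/(35.18−20.29) = 0.06716 hr
W₂ = 1/(μ₂−λ) = 1/(41.43−20.29) = 0.04730 hr
W_total = W₁ + W₂ = 0.06716 + 0.04730 = 0.11446 hr

Final: 0.11446 hr


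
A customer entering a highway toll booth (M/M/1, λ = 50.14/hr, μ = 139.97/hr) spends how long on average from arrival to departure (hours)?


W = 1/(μ−λ) = 1/(139.97 − 50.14) = 1/89.83 = 0.01113 hr

Final: 0.01113 hr


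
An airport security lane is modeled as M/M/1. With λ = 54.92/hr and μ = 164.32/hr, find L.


ρ = λ/μ = 54.92/164.32 = 0.3342
L = ρ/(1−ρ) = 0.3342/(1 − 0.3342) = 0.3342/0.6658 = 0.5020

Final: 0.5020


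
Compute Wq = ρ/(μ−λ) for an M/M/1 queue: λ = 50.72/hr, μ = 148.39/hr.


ρ = 50.72/148.39 = 0.3418
Wq = ρ/(μ−λ) = 0.3418/(148.39 − 50.72) = 0.3418/97.67 = 0.003500 hr

Final: 0.003500 hr


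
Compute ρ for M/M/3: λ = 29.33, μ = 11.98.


ρ = λ/(cμ) = 29.33/(3·11.98) = 29.33/35.94 = 0.8161

Final: 0.8161


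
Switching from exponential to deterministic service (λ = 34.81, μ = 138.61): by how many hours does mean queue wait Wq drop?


ρ = 34.81/138.61 = 0.2511
Wq(M/M/1) = ρ/(μ−λ) = 0.2511/103.80 = 0.002419 hr
Wq(M/D/1) = ρ/(2(μ−λ)) = 0.001210 hr
Savings = 0.002419 − 0.001210 = 0.001210 hr

Final: 0.001210 hr


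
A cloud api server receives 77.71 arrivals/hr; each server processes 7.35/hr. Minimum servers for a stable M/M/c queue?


Stability requires cμ > λ ⇔ c > λ/μ.
λ/μ = 77.71/7.35 = 10.5728
Minimum integer c = ⌊10.5728⌋ + 1 = 11
Check: 11·7.35 = 80.85 > 77.71, while 10·7.35 = 73.50 ≤ 77.71

Final: 11 servers


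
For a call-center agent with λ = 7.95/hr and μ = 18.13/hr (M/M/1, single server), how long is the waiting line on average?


ρ = 7.95/18.13 = 0.4385
Lq = ρ²/(1−ρ) = 0.1923/0.5615 = 0.3424

Final: 0.3424


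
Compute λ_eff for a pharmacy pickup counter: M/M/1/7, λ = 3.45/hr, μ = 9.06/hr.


ρ = 0.3808; P_K = (1−ρ)ρ^7/(1−ρ^8) = 0.0007192
λ_eff = λ(1 − P_K) = 3.45·(1 − 0.0007192) = 3.45·0.999281 = 3.4475 /hr

Final: 3.4475 /hr


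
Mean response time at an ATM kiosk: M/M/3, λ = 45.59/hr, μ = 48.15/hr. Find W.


a = 0.9468; ρ = 0.3156; P₀ = 0.384351
Lq = P₀·a^c·ρ/(c!(1−ρ)²) = 0.03664
Wq = Lq/λ = 0.03664/45.59 = 0.0008037 hr
W = Wq + 1/μ = 0.0008037 + 0.02077 = 0.02157 hr

Final: 0.02157 hr


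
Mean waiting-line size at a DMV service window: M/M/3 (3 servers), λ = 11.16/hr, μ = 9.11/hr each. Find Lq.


a = λ/μ = 1.2250; ρ = a/3 = 0.4083
P₀ = 0.286267
Lq = P₀·a^c·ρ / (c!·(1−ρ)²) = 0.286267·1.83839·0.4083/(6·0.35006)
= 0.10232

Final: 0.10232


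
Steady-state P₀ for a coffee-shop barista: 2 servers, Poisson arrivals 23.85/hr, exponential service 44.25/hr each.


a = λ/μ = 23.85/44.25 = 0.5390; ρ = a/c = 0.2695
Σ_{k=0}^{1} a^k/k! (terms k=0..1) = 1.00000 + 0.53898 = 1.53898
Tail: a^2/(2!(1−ρ)) = 0.29050/(2·0.7305) = 0.19884
P₀ = 1/(1.53898 + 0.19884) = 1/1.73782 = 0.575434

Final: 0.575434


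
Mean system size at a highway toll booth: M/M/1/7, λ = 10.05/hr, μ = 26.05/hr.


ρ = 10.05/26.05 = 0.3858
L = ρ[1 − (K+1)ρ^K + Kρ^(K+1)] / [(1−ρ)(1−ρ^(K+1))]
Numerator: 0.3858·(1 − 8·0.001272 + 7·0.0004908) = 0.383196
Denominator: (0.6142)·(0.999509) = 0.613902
L = 0.383196/0.613902 = 0.6242

Final: 0.6242


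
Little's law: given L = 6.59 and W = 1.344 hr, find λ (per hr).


λ = L/W = 6.59/1.344 = 4.9033 /hr

Final: 4.9033 /hr


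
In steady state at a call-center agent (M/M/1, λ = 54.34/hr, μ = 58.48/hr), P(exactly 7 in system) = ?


ρ = 54.34/58.48 = 0.9292
P_n = (1−ρ)·ρ^n = (1 − 0.9292)·0.9292^7 = 0.07079·0.598117 = 0.042343

Final: 0.042343


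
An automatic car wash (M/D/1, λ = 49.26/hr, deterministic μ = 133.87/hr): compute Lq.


ρ = 49.26/133.87 = 0.3680
M/D/1: Lq = ρ²/(2(1−ρ)) = 0.1354/(2·0.6320) = 0.10712

Final: 0.10712


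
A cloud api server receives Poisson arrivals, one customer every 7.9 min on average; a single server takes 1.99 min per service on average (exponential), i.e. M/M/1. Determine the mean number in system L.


λ = 60/7.9 = 7.5949 /hr
μ = 60/1.99 = 30.1508 /hr
ρ = λ/μ = 7.5949/30.1508 = 0.2519
L = ρ/(1−ρ) = 0.2519/0.7481 = 0.3367

Final: 0.3367


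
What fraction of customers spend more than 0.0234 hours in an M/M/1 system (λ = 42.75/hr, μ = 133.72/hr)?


W ~ Exponential(μ−λ) for M/M/1.
μ − λ = 133.72 − 42.75 = 90.9700
P(W > t) = e^{−(μ−λ)t} = e^{−2.1287} = 0.118992

Final: 0.118992


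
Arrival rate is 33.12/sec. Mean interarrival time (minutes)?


Mean interarrival time = 1/λ = 1/33.12 second = 0.03019 second
In minutes: 0.03019 × 0.0166667 = 0.0005032 min

Final: 0.0005032 min


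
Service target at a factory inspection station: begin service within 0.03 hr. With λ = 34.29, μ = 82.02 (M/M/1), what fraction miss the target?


ρ = 34.29/82.02 = 0.4181
P(Wq > t) = ρ·e^{−(μ−λ)t} = 0.4181·e^{−1.4319}
= 0.4181·0.238855 = 0.099858

Final: 0.099858


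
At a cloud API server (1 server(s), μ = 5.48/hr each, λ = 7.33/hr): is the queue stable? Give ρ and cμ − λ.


Total capacity cμ = 1·5.48 = 5.48/hr
ρ = λ/(cμ) = 7.33/5.48 = 1.3376
Stable ⇔ ρ < 1: NO
Spare capacity = cμ − λ = 5.48 − 7.33 = -1.85/hr

Final: ρ = 1.3376; unstable; margin = -1.85/hr


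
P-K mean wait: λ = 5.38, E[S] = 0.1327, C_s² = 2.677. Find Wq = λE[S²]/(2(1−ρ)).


ρ = λ·E[S] = 5.38·0.1327 = 0.7139
E[S²] = E[S]²(1+C_s²) = 0.1327²·(1+2.677) = 0.064749
Wq = λ·E[S²]/(2(1−ρ)) = 5.38·0.064749/(2·0.2861) = 0.60885 hr

Final: 0.60885 hr


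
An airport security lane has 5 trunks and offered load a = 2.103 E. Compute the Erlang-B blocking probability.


B(c,a) = (a^c/c!) / Σ_{k=0}^{c} a^k/k!
a^5/5! = 0.342780
Σ terms (k=0..5): 1.00000 + 2.10300 + 2.21130 + 1.55012 + 0.81498 + 0.34278 = 8.022187
B = 0.342780/8.022187 = 0.042729

Final: 0.042729


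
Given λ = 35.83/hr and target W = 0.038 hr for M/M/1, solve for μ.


W = 1/(μ−λ) ⇒ μ − λ = 1/W = 1/0.038 = 26.3158
μ = λ + 1/W = 35.83 + 26.3158 = 62.1458 per hr

Final: 62.1458 /hr


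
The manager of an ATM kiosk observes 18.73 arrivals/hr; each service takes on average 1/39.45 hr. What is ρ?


ρ = λ/μ = 18.73/39.45 = 0.4748

Final: 0.4748


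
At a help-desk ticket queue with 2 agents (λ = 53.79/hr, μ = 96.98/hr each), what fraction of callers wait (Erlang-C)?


a = λ/μ = 0.5547; ρ = a/2 = 0.2773
P₀ = 0.565772 (from M/M/c formula)
C(c,a) = [a^c/(c!(1−ρ))]·P₀ = [0.30764/(2·0.7227)]·0.565772
= 0.21285·0.565772 = 0.120422

Final: 0.120422


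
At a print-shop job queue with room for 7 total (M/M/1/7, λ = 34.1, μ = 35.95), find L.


ρ = 34.1/35.95 = 0.9485
L = ρ[1 − (K+1)ρ^K + Kρ^(K+1)] / [(1−ρ)(1−ρ^(K+1))]
Numerator: 0.9485·(1 − 8·0.690857 + 7·0.655306) = 0.057178
Denominator: (0.05146)·(0.344694) = 0.017738
L = 0.057178/0.017738 = 3.2235

Final: 3.2235


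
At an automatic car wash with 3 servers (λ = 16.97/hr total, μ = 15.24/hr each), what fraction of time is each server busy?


ρ = λ/(cμ) = 16.97/(3·15.24) = 16.97/45.72 = 0.3712

Final: 0.3712


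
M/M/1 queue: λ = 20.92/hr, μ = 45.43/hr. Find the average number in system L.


ρ = λ/μ = 20.92/45.43 = 0.4605
L = ρ/(1−ρ) = 0.4605/(1 − 0.4605) = 0.4605/0.5395 = 0.8535

Final: 0.8535


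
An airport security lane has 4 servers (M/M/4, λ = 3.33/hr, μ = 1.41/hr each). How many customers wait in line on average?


a = λ/μ = 2.3617; ρ = a/4 = 0.5904
P₀ = 0.086875
Lq = P₀·a^c·ρ / (c!·(1−ρ)²) = 0.086875·31.11003·0.5904/(24·0.16775)
= 0.39635

Final: 0.39635


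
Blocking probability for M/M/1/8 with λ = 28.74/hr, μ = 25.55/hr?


ρ = λ/μ = 28.74/25.55 = 1.1249
P_K = (1−ρ)ρ^K/(1−ρ^(K+1)) = (-0.1249·2.563108)/(1 − 2.883120)
= -0.320012/-1.883120 = 0.169937

Final: 0.169937


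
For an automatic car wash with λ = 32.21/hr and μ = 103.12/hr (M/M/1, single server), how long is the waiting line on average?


ρ = 32.21/103.12 = 0.3124
Lq = ρ²/(1−ρ) = 0.09757/0.6876 = 0.1419

Final: 0.1419


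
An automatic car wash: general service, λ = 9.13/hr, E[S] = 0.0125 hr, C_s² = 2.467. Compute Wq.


ρ = λ·E[S] = 9.13·0.0125 = 0.1141
E[S²] = E[S]²(1+C_s²) = 0.0125²·(1+2.467) = 0.0005417
Wq = λ·E[S²]/(2(1−ρ)) = 9.13·0.0005417/(2·0.8859) = 0.002792 hr

Final: 0.002792 hr


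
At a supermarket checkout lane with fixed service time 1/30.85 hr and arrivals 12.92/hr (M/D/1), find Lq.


ρ = 12.92/30.85 = 0.4188
M/D/1: Lq = ρ²/(2(1−ρ)) = 0.1754/(2·0.5812) = 0.15089

Final: 0.15089
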